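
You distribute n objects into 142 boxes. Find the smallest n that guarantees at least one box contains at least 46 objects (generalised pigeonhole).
n = (46 − 1)·142 + 1 = 6391

By the generalised pigeonhole principle, to guarantee some box contains ≥ r objects we need more than (r − 1) · k objects total. Threshold: n = (r − 1) · k + 1. With r = 46 and k = 142: n = 45 · 142 + 1 = 6390 + 1 = 6391. For n = 6390 = 45 · 142, we can put exactly 45 objects in every box, avoiding 46 in any single one — so 6391 is tight.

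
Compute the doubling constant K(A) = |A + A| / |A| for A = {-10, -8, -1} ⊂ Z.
K = |A + A| / |A| = 6/3 = 2

Enumerate A + A = {a + b : a, b ∈ A}. With |A| = 3, there are |A|^2 = 9 ordered sum pairs; collecting distinct values, A + A = {-20, -18, -16, -11, -9, -2}, so |A + A| = 6. Thus K = 6/3 = 2. For comparison, the minimum possible |A + A| over all 3-element sets is 2·3 − 1 = 5 (so min K = 5/3), attained only by arithmetic progressions.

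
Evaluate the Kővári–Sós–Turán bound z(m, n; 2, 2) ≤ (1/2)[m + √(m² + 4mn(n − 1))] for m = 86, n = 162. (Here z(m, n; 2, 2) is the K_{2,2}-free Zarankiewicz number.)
z(86, 162; 2, 2) ≤ (1/2)[86 + √(86² + 4·86·162·161)] = (1/2)[86 + √8979604] = 1541.2994

Kővári–Sós–Turán: let r_1, ..., r_86 be the row sums and z = Σ r_i the total number of 1s. Each pair of columns can share at most one row with both entries 1 (else a 2×2 all-ones block appears), so Σ_i C(r_i, 2) ≤ C(162, 2) = 13041. By convexity Σ_i C(r_i, 2) ≥ 86·C(z/86, 2) = z(z − 86)/(2·86), giving z² − 86z − 86·162·161 ≤ 0 and hence z ≤ (1/2)[86 + √(7396 + 4·2243052)] = (1/2)[86 + √8979604] ≈ (1/2)(86 + 2996.5987) = 1541.2994.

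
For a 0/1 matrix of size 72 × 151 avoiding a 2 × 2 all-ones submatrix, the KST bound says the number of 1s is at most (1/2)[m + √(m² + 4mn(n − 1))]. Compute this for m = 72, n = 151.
z(72, 151; 2, 2) ≤ (1/2)[72 + √(72² + 4·72·151·150)] = (1/2)[72 + √6528384] = 1313.5351

Kővári–Sós–Turán: let r_1, ..., r_72 be the row sums and z = Σ r_i the total number of 1s. Each pair of columns can share at most one row with both entries 1 (else a 2×2 all-ones block appears), so Σ_i C(r_i, 2) ≤ C(151, 2) = 11325. By convexity Σ_i C(r_i, 2) ≥ 72·C(z/72, 2) = z(z − 72)/(2·72), giving z² − 72z − 72·151·150 ≤ 0 and hence z ≤ (1/2)[72 + √(5184 + 4·1630800)] = (1/2)[72 + √6528384] ≈ (1/2)(72 + 2555.0703) = 1313.5351.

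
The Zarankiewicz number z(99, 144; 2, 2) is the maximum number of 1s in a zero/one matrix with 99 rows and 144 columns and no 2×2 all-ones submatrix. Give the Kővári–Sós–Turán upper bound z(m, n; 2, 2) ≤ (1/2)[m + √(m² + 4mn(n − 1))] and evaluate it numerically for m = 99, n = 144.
z(99, 144; 2, 2) ≤ (1/2)[99 + √(99² + 4·99·144·143)] = (1/2)[99 + √8164233] = 1478.1561

Kővári–Sós–Turán: let r_1, ..., r_99 be the row sums and z = Σ r_i the total number of 1s. Each pair of columns can share at most one row with both entries 1 (else a 2×2 all-ones block appears), so Σ_i C(r_i, 2) ≤ C(144, 2) = 10296. By convexity Σ_i C(r_i, 2) ≥ 99·C(z/99, 2) = z(z − 99)/(2·99), giving z² − 99z − 99·144·143 ≤ 0 and hence z ≤ (1/2)[99 + √(9801 + 4·2038608)] = (1/2)[99 + √8164233] ≈ (1/2)(99 + 2857.3122) = 1478.1561.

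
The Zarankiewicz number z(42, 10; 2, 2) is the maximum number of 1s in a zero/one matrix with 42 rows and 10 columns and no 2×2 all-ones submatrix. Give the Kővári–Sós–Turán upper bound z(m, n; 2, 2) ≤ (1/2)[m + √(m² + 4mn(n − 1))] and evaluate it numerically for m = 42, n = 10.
z(42, 10; 2, 2) ≤ (1/2)[42 + √(42² + 4·42·10·9)] = (1/2)[42 + √16884] = 85.9692

Kővári–Sós–Turán: let r_1, ..., r_42 be the row sums and z = Σ r_i the total number of 1s. Each pair of columns can share at most one row with both entries 1 (else a 2×2 all-ones block appears), so Σ_i C(r_i, 2) ≤ C(10, 2) = 45. By convexity Σ_i C(r_i, 2) ≥ 42·C(z/42, 2) = z(z − 42)/(2·42), giving z² − 42z − 42·10·9 ≤ 0 and hence z ≤ (1/2)[42 + √(1764 + 4·3780)] = (1/2)[42 + √16884] ≈ (1/2)(42 + 129.9384) = 85.9692.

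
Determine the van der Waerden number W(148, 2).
W(148, 2) = 148 + 1 = 149

A 2-term AP is any pair of integers, so a monochromatic 2-AP exists iff some colour is used at least twice. With 148 colours, the colouring i ↦ i on {1, ..., 148} uses each colour once, avoiding any monochromatic pair, so W(148, 2) > 148. For {1, ..., 149}, pigeonhole forces two integers of the same colour, which form a monochromatic 2-AP. Hence W(148, 2) = 149.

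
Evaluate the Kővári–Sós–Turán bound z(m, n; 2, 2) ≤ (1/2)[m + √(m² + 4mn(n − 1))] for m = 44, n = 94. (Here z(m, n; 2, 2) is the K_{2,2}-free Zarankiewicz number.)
z(44, 94; 2, 2) ≤ (1/2)[44 + √(44² + 4·44·94·93)] = (1/2)[44 + √1540528] = 642.59

Kővári–Sós–Turán: let r_1, ..., r_44 be the row sums and z = Σ r_i the total number of 1s. Each pair of columns can share at most one row with both entries 1 (else a 2×2 all-ones block appears), so Σ_i C(r_i, 2) ≤ C(94, 2) = 4371. By convexity Σ_i C(r_i, 2) ≥ 44·C(z/44, 2) = z(z − 44)/(2·44), giving z² − 44z − 44·94·93 ≤ 0 and hence z ≤ (1/2)[44 + √(1936 + 4·384648)] = (1/2)[44 + √1540528] ≈ (1/2)(44 + 1241.1801) = 642.59.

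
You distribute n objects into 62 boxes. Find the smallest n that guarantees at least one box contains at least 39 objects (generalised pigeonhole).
n = (39 − 1)·62 + 1 = 2357

By the generalised pigeonhole principle, to guarantee some box contains ≥ r objects we need more than (r − 1) · k objects total. Threshold: n = (r − 1) · k + 1. With r = 39 and k = 62: n = 38 · 62 + 1 = 2356 + 1 = 2357. For n = 2356 = 38 · 62, we can put exactly 38 objects in every box, avoiding 39 in any single one — so 2357 is tight.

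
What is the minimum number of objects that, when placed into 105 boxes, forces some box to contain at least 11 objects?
n = (11 − 1)·105 + 1 = 1051

By the generalised pigeonhole principle, to guarantee some box contains ≥ r objects we need more than (r − 1) · k objects total. Threshold: n = (r − 1) · k + 1. With r = 11 and k = 105: n = 10 · 105 + 1 = 1050 + 1 = 1051. For n = 1050 = 10 · 105, we can put exactly 10 objects in every box, avoiding 11 in any single one — so 1051 is tight.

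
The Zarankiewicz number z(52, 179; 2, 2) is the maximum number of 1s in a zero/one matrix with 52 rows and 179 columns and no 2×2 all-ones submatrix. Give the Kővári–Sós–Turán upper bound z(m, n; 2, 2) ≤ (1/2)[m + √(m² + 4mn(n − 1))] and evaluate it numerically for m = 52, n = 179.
z(52, 179; 2, 2) ≤ (1/2)[52 + √(52² + 4·52·179·178)] = (1/2)[52 + √6630000] = 1313.4393

Kővári–Sós–Turán: let r_1, ..., r_52 be the row sums and z = Σ r_i the total number of 1s. Each pair of columns can share at most one row with both entries 1 (else a 2×2 all-ones block appears), so Σ_i C(r_i, 2) ≤ C(179, 2) = 15931. By convexity Σ_i C(r_i, 2) ≥ 52·C(z/52, 2) = z(z − 52)/(2·52), giving z² − 52z − 52·179·178 ≤ 0 and hence z ≤ (1/2)[52 + √(2704 + 4·1656824)] = (1/2)[52 + √6630000] ≈ (1/2)(52 + 2574.8786) = 1313.4393.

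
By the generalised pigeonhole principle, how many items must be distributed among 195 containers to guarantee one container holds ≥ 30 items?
n = (30 − 1)·195 + 1 = 5656

By the generalised pigeonhole principle, to guarantee some box contains ≥ r objects we need more than (r − 1) · k objects total. Threshold: n = (r − 1) · k + 1. With r = 30 and k = 195: n = 29 · 195 + 1 = 5655 + 1 = 5656. For n = 5655 = 29 · 195, we can put exactly 29 objects in every box, avoiding 30 in any single one — so 5656 is tight.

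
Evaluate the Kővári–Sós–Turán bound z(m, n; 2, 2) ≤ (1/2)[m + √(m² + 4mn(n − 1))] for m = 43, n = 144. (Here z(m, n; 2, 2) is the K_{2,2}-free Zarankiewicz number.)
z(43, 144; 2, 2) ≤ (1/2)[43 + √(43² + 4·43·144·143)] = (1/2)[43 + √3543673] = 962.7323

Kővári–Sós–Turán: let r_1, ..., r_43 be the row sums and z = Σ r_i the total number of 1s. Each pair of columns can share at most one row with both entries 1 (else a 2×2 all-ones block appears), so Σ_i C(r_i, 2) ≤ C(144, 2) = 10296. By convexity Σ_i C(r_i, 2) ≥ 43·C(z/43, 2) = z(z − 43)/(2·43), giving z² − 43z − 43·144·143 ≤ 0 and hence z ≤ (1/2)[43 + √(1849 + 4·885456)] = (1/2)[43 + √3543673] ≈ (1/2)(43 + 1882.4646) = 962.7323.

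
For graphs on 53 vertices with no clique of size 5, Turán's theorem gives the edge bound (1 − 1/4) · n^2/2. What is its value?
Turán density bound = (3/4) · 53^2/2 = 8427/8 ≈ 1053.375

Turán's theorem: ex(n, K_{r+1}) is achieved by the complete r-partite Turán graph T(n, r) with parts as balanced as possible, and is at most (1 − 1/r) · n^2/2. For r = 4, n = 53: the density bound is (3/4) · 2809/2 = 8427/8 ≈ 1053.375. The integer-valued extremum is e(T(53, 4)) = 1053, which is strictly less than the density bound 8427/8 since 4 ∤ 53 (the parts of T(53, 4) cannot all be equal).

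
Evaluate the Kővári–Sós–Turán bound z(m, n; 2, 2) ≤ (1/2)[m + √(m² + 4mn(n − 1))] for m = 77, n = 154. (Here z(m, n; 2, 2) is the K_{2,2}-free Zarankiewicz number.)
z(77, 154; 2, 2) ≤ (1/2)[77 + √(77² + 4·77·154·153)] = (1/2)[77 + √7263025] = 1386

Kővári–Sós–Turán: let r_1, ..., r_77 be the row sums and z = Σ r_i the total number of 1s. Each pair of columns can share at most one row with both entries 1 (else a 2×2 all-ones block appears), so Σ_i C(r_i, 2) ≤ C(154, 2) = 11781. By convexity Σ_i C(r_i, 2) ≥ 77·C(z/77, 2) = z(z − 77)/(2·77), giving z² − 77z − 77·154·153 ≤ 0 and hence z ≤ (1/2)[77 + √(5929 + 4·1814274)] = (1/2)[77 + √7263025] ≈ (1/2)(77 + 2695) = 1386.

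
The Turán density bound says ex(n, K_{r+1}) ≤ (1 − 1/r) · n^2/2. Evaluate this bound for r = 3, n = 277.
Turán density bound = (2/3) · 277^2/2 = 76729/3 ≈ 25576.3333

Turán's theorem: ex(n, K_{r+1}) is achieved by the complete r-partite Turán graph T(n, r) with parts as balanced as possible, and is at most (1 − 1/r) · n^2/2. For r = 3, n = 277: the density bound is (2/3) · 76729/2 = 76729/3 ≈ 25576.3333. The integer-valued extremum is e(T(277, 3)) = 25576, which is strictly less than the density bound 76729/3 since 3 ∤ 277 (the parts of T(277, 3) cannot all be equal).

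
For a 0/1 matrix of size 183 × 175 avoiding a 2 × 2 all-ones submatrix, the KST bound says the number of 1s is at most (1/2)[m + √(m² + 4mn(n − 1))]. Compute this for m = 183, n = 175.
z(183, 175; 2, 2) ≤ (1/2)[183 + √(183² + 4·183·175·174)] = (1/2)[183 + √22322889] = 2453.8552

Kővári–Sós–Turán: let r_1, ..., r_183 be the row sums and z = Σ r_i the total number of 1s. Each pair of columns can share at most one row with both entries 1 (else a 2×2 all-ones block appears), so Σ_i C(r_i, 2) ≤ C(175, 2) = 15225. By convexity Σ_i C(r_i, 2) ≥ 183·C(z/183, 2) = z(z − 183)/(2·183), giving z² − 183z − 183·175·174 ≤ 0 and hence z ≤ (1/2)[183 + √(33489 + 4·5572350)] = (1/2)[183 + √22322889] ≈ (1/2)(183 + 4724.7105) = 2453.8552.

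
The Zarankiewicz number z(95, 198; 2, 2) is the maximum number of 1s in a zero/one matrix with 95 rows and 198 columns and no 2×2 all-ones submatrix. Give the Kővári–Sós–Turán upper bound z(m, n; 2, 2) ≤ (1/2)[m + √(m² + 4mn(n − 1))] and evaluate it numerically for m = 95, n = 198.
z(95, 198; 2, 2) ≤ (1/2)[95 + √(95² + 4·95·198·197)] = (1/2)[95 + √14831305] = 1973.0717

Kővári–Sós–Turán: let r_1, ..., r_95 be the row sums and z = Σ r_i the total number of 1s. Each pair of columns can share at most one row with both entries 1 (else a 2×2 all-ones block appears), so Σ_i C(r_i, 2) ≤ C(198, 2) = 19503. By convexity Σ_i C(r_i, 2) ≥ 95·C(z/95, 2) = z(z − 95)/(2·95), giving z² − 95z − 95·198·197 ≤ 0 and hence z ≤ (1/2)[95 + √(9025 + 4·3705570)] = (1/2)[95 + √14831305] ≈ (1/2)(95 + 3851.1433) = 1973.0717.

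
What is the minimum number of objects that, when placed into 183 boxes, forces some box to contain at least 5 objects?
n = (5 − 1)·183 + 1 = 733

By the generalised pigeonhole principle, to guarantee some box contains ≥ r objects we need more than (r − 1) · k objects total. Threshold: n = (r − 1) · k + 1. With r = 5 and k = 183: n = 4 · 183 + 1 = 732 + 1 = 733. For n = 732 = 4 · 183, we can put exactly 4 objects in every box, avoiding 5 in any single one — so 733 is tight.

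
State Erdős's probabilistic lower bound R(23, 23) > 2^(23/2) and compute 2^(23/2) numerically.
2^(23/2) = 2896.3094; so R(23, 23) > 2896.3094

Colour each edge of K_n uniformly at random with red/blue. The expected number of monochromatic K_23 is C(n, 23) · 2 · 2^(−C(23,2)). If C(n, 23) · 2^(1 − C(23,2)) < 1, then with positive probability no monochromatic K_23 exists, so R(23, 23) > n. The standard estimate C(n, 23) ≤ n^23/23! shows this inequality holds whenever n ≤ 2^(23/2) (since 23! · 2^(C(23,2) − 1) > 2^(23^2/2) ≥ n^23). Hence R(23, 23) > 2^(23/2) = 2896.3094.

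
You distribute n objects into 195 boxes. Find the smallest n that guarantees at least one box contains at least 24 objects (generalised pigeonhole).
n = (24 − 1)·195 + 1 = 4486

By the generalised pigeonhole principle, to guarantee some box contains ≥ r objects we need more than (r − 1) · k objects total. Threshold: n = (r − 1) · k + 1. With r = 24 and k = 195: n = 23 · 195 + 1 = 4485 + 1 = 4486. For n = 4485 = 23 · 195, we can put exactly 23 objects in every box, avoiding 24 in any single one — so 4486 is tight.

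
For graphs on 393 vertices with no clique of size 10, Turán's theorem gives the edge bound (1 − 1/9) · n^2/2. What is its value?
Turán density bound = (8/9) · 393^2/2 = 68644

Turán's theorem: ex(n, K_{r+1}) is achieved by the complete r-partite Turán graph T(n, r) with parts as balanced as possible, and is at most (1 − 1/r) · n^2/2. For r = 9, n = 393: the density bound is (8/9) · 154449/2 = 68644. The integer-valued extremum is e(T(393, 9)) = 68643, which is strictly less than the density bound 68644 since 9 ∤ 393 (the parts of T(393, 9) cannot all be equal).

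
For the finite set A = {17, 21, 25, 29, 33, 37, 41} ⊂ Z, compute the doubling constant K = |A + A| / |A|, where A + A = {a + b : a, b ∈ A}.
K = |A + A| / |A| = 13/7

Enumerate A + A = {a + b : a, b ∈ A}. With |A| = 7, there are |A|^2 = 49 ordered sum pairs; collecting distinct values, A + A = {34, 38, 42, 46, 50, 54, 58, 62, 66, 70, 74, 78, 82}, so |A + A| = 13. Thus K = 13/7. Here |A + A| = 2|A| − 1 = 13, the minimum possible — so K = 13/7 is minimal, which holds iff A is an arithmetic progression.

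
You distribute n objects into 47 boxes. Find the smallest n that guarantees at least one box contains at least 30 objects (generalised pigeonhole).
n = (30 − 1)·47 + 1 = 1364

By the generalised pigeonhole principle, to guarantee some box contains ≥ r objects we need more than (r − 1) · k objects total. Threshold: n = (r − 1) · k + 1. With r = 30 and k = 47: n = 29 · 47 + 1 = 1363 + 1 = 1364. For n = 1363 = 29 · 47, we can put exactly 29 objects in every box, avoiding 30 in any single one — so 1364 is tight.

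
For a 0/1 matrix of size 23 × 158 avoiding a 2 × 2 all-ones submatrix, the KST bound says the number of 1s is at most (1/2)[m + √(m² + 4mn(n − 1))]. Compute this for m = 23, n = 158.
z(23, 158; 2, 2) ≤ (1/2)[23 + √(23² + 4·23·158·157)] = (1/2)[23 + √2282681] = 766.9272

Kővári–Sós–Turán: let r_1, ..., r_23 be the row sums and z = Σ r_i the total number of 1s. Each pair of columns can share at most one row with both entries 1 (else a 2×2 all-ones block appears), so Σ_i C(r_i, 2) ≤ C(158, 2) = 12403. By convexity Σ_i C(r_i, 2) ≥ 23·C(z/23, 2) = z(z − 23)/(2·23), giving z² − 23z − 23·158·157 ≤ 0 and hence z ≤ (1/2)[23 + √(529 + 4·570538)] = (1/2)[23 + √2282681] ≈ (1/2)(23 + 1510.8544) = 766.9272.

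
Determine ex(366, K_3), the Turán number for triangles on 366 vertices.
ex(366, K_3) = ⌊366^2/4⌋ = 33489

Mantel (1907): a triangle-free graph on n vertices has at most ⌊n^2/4⌋ edges, with equality for the complete bipartite graph K_{⌊n/2⌋, ⌈n/2⌉}. For n = 366: ⌊366^2/4⌋ = ⌊133956/4⌋ = 33489. The extremal graph is K_{183, 183}, which has 183·183 = 33489 edges.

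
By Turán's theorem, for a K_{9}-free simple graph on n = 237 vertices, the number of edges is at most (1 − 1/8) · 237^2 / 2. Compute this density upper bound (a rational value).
Turán density bound = (7/8) · 237^2/2 = 393183/16 ≈ 24573.9375

Turán's theorem: ex(n, K_{r+1}) is achieved by the complete r-partite Turán graph T(n, r) with parts as balanced as possible, and is at most (1 − 1/r) · n^2/2. For r = 8, n = 237: the density bound is (7/8) · 56169/2 = 393183/16 ≈ 24573.9375. The integer-valued extremum is e(T(237, 8)) = 24573, which is strictly less than the density bound 393183/16 since 8 ∤ 237 (the parts of T(237, 8) cannot all be equal).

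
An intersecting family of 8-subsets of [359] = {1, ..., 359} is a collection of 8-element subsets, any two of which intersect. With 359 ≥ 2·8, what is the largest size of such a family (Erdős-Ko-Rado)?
max |F| = C(358, 7) = 140967724113568

The Erdős-Ko-Rado theorem states: for n ≥ 2k, an intersecting family of k-subsets of an n-element set has size at most C(n − 1, k − 1), with equality for 'star' families {A ⊆ [n] : |A| = k, i ∈ A} (fix an element i). For n = 359, k = 8: C(358, 7) = 140967724113568.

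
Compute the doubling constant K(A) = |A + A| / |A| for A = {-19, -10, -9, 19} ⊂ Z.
K = |A + A| / |A| = 10/4 = 5/2

Enumerate A + A = {a + b : a, b ∈ A}. With |A| = 4, there are |A|^2 = 16 ordered sum pairs; collecting distinct values, A + A = {-38, -29, -28, -20, -19, -18, 0, 9, 10, 38}, so |A + A| = 10. Thus K = 10/4 = 5/2. For comparison, the minimum possible |A + A| over all 4-element sets is 2·4 − 1 = 7 (so min K = 7/4), attained only by arithmetic progressions.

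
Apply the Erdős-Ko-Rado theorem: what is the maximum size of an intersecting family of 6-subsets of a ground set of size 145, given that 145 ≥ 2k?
max |F| = C(144, 5) = 481008528

Erdős-Ko-Rado (1961): when n ≥ 2k, max |F| = C(n−1, k−1). The bound is attained by the star {A : i ∈ A} for any fixed i ∈ [n]. Here C(145−1, 6−1) = C(144, 5) = 481008528.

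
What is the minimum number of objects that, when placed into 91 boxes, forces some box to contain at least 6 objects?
n = (6 − 1)·91 + 1 = 456

By the generalised pigeonhole principle, to guarantee some box contains ≥ r objects we need more than (r − 1) · k objects total. Threshold: n = (r − 1) · k + 1. With r = 6 and k = 91: n = 5 · 91 + 1 = 455 + 1 = 456. For n = 455 = 5 · 91, we can put exactly 5 objects in every box, avoiding 6 in any single one — so 456 is tight.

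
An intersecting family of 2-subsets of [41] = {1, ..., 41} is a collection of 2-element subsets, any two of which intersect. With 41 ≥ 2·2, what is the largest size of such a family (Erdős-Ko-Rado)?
max |F| = C(40, 1) = 40

The Erdős-Ko-Rado theorem states: for n ≥ 2k, an intersecting family of k-subsets of an n-element set has size at most C(n − 1, k − 1), with equality for 'star' families {A ⊆ [n] : |A| = k, i ∈ A} (fix an element i). For n = 41, k = 2: C(40, 1) = 40.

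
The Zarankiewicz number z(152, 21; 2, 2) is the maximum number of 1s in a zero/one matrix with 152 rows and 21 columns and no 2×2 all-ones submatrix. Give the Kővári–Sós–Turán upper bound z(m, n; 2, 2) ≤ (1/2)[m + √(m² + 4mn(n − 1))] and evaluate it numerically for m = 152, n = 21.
z(152, 21; 2, 2) ≤ (1/2)[152 + √(152² + 4·152·21·20)] = (1/2)[152 + √278464] = 339.8484

Kővári–Sós–Turán: let r_1, ..., r_152 be the row sums and z = Σ r_i the total number of 1s. Each pair of columns can share at most one row with both entries 1 (else a 2×2 all-ones block appears), so Σ_i C(r_i, 2) ≤ C(21, 2) = 210. By convexity Σ_i C(r_i, 2) ≥ 152·C(z/152, 2) = z(z − 152)/(2·152), giving z² − 152z − 152·21·20 ≤ 0 and hence z ≤ (1/2)[152 + √(23104 + 4·63840)] = (1/2)[152 + √278464] ≈ (1/2)(152 + 527.6969) = 339.8484.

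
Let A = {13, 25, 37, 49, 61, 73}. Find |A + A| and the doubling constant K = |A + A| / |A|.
K = |A + A| / |A| = 11/6

Enumerate A + A = {a + b : a, b ∈ A}. With |A| = 6, there are |A|^2 = 36 ordered sum pairs; collecting distinct values, A + A = {26, 38, 50, 62, 74, 86, 98, 110, 122, 134, 146}, so |A + A| = 11. Thus K = 11/6. Here |A + A| = 2|A| − 1 = 11, the minimum possible — so K = 11/6 is minimal, which holds iff A is an arithmetic progression.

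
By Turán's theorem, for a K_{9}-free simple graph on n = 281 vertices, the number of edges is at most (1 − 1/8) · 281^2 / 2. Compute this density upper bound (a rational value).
Turán density bound = (7/8) · 281^2/2 = 552727/16 ≈ 34545.4375

Turán's theorem: ex(n, K_{r+1}) is achieved by the complete r-partite Turán graph T(n, r) with parts as balanced as possible, and is at most (1 − 1/r) · n^2/2. For r = 8, n = 281: the density bound is (7/8) · 78961/2 = 552727/16 ≈ 34545.4375. The integer-valued extremum is e(T(281, 8)) = 34545, which is strictly less than the density bound 552727/16 since 8 ∤ 281 (the parts of T(281, 8) cannot all be equal).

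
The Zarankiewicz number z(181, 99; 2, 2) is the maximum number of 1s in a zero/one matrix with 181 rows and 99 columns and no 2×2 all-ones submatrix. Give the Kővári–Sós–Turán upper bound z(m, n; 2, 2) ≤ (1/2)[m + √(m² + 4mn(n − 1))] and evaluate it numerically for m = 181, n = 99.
z(181, 99; 2, 2) ≤ (1/2)[181 + √(181² + 4·181·99·98)] = (1/2)[181 + √7057009] = 1418.7516

Kővári–Sós–Turán: let r_1, ..., r_181 be the row sums and z = Σ r_i the total number of 1s. Each pair of columns can share at most one row with both entries 1 (else a 2×2 all-ones block appears), so Σ_i C(r_i, 2) ≤ C(99, 2) = 4851. By convexity Σ_i C(r_i, 2) ≥ 181·C(z/181, 2) = z(z − 181)/(2·181), giving z² − 181z − 181·99·98 ≤ 0 and hence z ≤ (1/2)[181 + √(32761 + 4·1756062)] = (1/2)[181 + √7057009] ≈ (1/2)(181 + 2656.5032) = 1418.7516.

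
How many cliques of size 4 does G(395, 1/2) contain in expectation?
E[# K_4] = C(395, 4) · (1/2)^C(4, 2) = 998988970 / 2^6 = 499494485/32 = 15609202.65625

For each 4-subset S of vertices (there are C(395, 4) = 998988970 such S), let X_S = 1 if S induces a K_4 (all C(4, 2) = 6 edges present). Then P(X_S = 1) = (1/2)^6 = 1/64. By linearity of expectation, E[# K_4] = C(395, 4) · (1/2)^6 = 998988970 / 64 = 499494485/32 = 15609202.65625.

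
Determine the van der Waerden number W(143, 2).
W(143, 2) = 143 + 1 = 144

A 2-term AP is any pair of integers, so a monochromatic 2-AP exists iff some colour is used at least twice. With 143 colours, the colouring i ↦ i on {1, ..., 143} uses each colour once, avoiding any monochromatic pair, so W(143, 2) > 143. For {1, ..., 144}, pigeonhole forces two integers of the same colour, which form a monochromatic 2-AP. Hence W(143, 2) = 144.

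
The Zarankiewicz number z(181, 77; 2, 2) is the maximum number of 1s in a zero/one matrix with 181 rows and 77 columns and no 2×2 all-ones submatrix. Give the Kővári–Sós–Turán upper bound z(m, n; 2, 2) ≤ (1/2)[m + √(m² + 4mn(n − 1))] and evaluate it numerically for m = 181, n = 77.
z(181, 77; 2, 2) ≤ (1/2)[181 + √(181² + 4·181·77·76)] = (1/2)[181 + √4269609] = 1123.6516

Kővári–Sós–Turán: let r_1, ..., r_181 be the row sums and z = Σ r_i the total number of 1s. Each pair of columns can share at most one row with both entries 1 (else a 2×2 all-ones block appears), so Σ_i C(r_i, 2) ≤ C(77, 2) = 2926. By convexity Σ_i C(r_i, 2) ≥ 181·C(z/181, 2) = z(z − 181)/(2·181), giving z² − 181z − 181·77·76 ≤ 0 and hence z ≤ (1/2)[181 + √(32761 + 4·1059212)] = (1/2)[181 + √4269609] ≈ (1/2)(181 + 2066.3032) = 1123.6516.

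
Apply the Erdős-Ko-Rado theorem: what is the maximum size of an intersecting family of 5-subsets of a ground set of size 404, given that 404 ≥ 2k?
max |F| = C(403, 4) = 1082740100

Erdős-Ko-Rado (1961): when n ≥ 2k, max |F| = C(n−1, k−1). The bound is attained by the star {A : i ∈ A} for any fixed i ∈ [n]. Here C(404−1, 5−1) = C(403, 4) = 1082740100.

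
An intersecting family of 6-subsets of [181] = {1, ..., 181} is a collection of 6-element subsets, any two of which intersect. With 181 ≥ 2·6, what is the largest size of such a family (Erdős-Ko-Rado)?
max |F| = C(180, 5) = 1488847536

The Erdős-Ko-Rado theorem states: for n ≥ 2k, an intersecting family of k-subsets of an n-element set has size at most C(n − 1, k − 1), with equality for 'star' families {A ⊆ [n] : |A| = k, i ∈ A} (fix an element i). For n = 181, k = 6: C(180, 5) = 1488847536.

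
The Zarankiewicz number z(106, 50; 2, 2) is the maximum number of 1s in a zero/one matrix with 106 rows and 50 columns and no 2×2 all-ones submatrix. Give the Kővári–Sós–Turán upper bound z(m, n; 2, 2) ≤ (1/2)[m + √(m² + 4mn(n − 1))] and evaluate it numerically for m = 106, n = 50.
z(106, 50; 2, 2) ≤ (1/2)[106 + √(106² + 4·106·50·49)] = (1/2)[106 + √1050036] = 565.3563

Kővári–Sós–Turán: let r_1, ..., r_106 be the row sums and z = Σ r_i the total number of 1s. Each pair of columns can share at most one row with both entries 1 (else a 2×2 all-ones block appears), so Σ_i C(r_i, 2) ≤ C(50, 2) = 1225. By convexity Σ_i C(r_i, 2) ≥ 106·C(z/106, 2) = z(z − 106)/(2·106), giving z² − 106z − 106·50·49 ≤ 0 and hence z ≤ (1/2)[106 + √(11236 + 4·259700)] = (1/2)[106 + √1050036] ≈ (1/2)(106 + 1024.7126) = 565.3563.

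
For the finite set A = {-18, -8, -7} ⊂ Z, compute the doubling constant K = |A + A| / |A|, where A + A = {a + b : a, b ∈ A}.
K = |A + A| / |A| = 6/3 = 2

Enumerate A + A = {a + b : a, b ∈ A}. With |A| = 3, there are |A|^2 = 9 ordered sum pairs; collecting distinct values, A + A = {-36, -26, -25, -16, -15, -14}, so |A + A| = 6. Thus K = 6/3 = 2. For comparison, the minimum possible |A + A| over all 3-element sets is 2·3 − 1 = 5 (so min K = 5/3), attained only by arithmetic progressions.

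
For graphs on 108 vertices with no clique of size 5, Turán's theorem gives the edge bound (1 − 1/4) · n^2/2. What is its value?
Turán density bound = (3/4) · 108^2/2 = 4374

Turán's theorem: ex(n, K_{r+1}) is achieved by the complete r-partite Turán graph T(n, r) with parts as balanced as possible, and is at most (1 − 1/r) · n^2/2. For r = 4, n = 108: the density bound is (3/4) · 11664/2 = 4374. Since 4 ∣ 108, the Turán graph T(108, 4) has parts of equal size 27, and its edge count e(T(108, 4)) = 4374 attains the density bound exactly.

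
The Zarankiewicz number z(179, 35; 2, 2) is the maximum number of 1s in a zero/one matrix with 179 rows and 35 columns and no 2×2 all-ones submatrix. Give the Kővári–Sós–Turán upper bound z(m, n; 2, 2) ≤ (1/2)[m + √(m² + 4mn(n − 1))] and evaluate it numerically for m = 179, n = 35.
z(179, 35; 2, 2) ≤ (1/2)[179 + √(179² + 4·179·35·34)] = (1/2)[179 + √884081] = 559.6279

Kővári–Sós–Turán: let r_1, ..., r_179 be the row sums and z = Σ r_i the total number of 1s. Each pair of columns can share at most one row with both entries 1 (else a 2×2 all-ones block appears), so Σ_i C(r_i, 2) ≤ C(35, 2) = 595. By convexity Σ_i C(r_i, 2) ≥ 179·C(z/179, 2) = z(z − 179)/(2·179), giving z² − 179z − 179·35·34 ≤ 0 and hence z ≤ (1/2)[179 + √(32041 + 4·213010)] = (1/2)[179 + √884081] ≈ (1/2)(179 + 940.2558) = 559.6279.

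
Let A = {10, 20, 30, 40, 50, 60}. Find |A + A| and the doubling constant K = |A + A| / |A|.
K = |A + A| / |A| = 11/6

Enumerate A + A = {a + b : a, b ∈ A}. With |A| = 6, there are |A|^2 = 36 ordered sum pairs; collecting distinct values, A + A = {20, 30, 40, 50, 60, 70, 80, 90, 100, 110, 120}, so |A + A| = 11. Thus K = 11/6. Here |A + A| = 2|A| − 1 = 11, the minimum possible — so K = 11/6 is minimal, which holds iff A is an arithmetic progression.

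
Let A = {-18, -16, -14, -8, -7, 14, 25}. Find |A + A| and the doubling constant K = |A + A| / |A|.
K = |A + A| / |A| = 26/7

Enumerate A + A = {a + b : a, b ∈ A}. With |A| = 7, there are |A|^2 = 49 ordered sum pairs; collecting distinct values, A + A = {-36, -34, -32, -30, -28, -26, -25, -24, -23, -22, -21, -16, -15, -14, -4, -2, 0, 6, 7, 9, 11, 17, 18, 28, 39, 50}, so |A + A| = 26. Thus K = 26/7. For comparison, the minimum possible |A + A| over all 7-element sets is 2·7 − 1 = 13 (so min K = 13/7), attained only by arithmetic progressions.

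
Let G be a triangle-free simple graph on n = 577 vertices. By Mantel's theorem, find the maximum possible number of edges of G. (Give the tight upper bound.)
ex(577, K_3) = ⌊577^2/4⌋ = 83232

Mantel (1907): a triangle-free graph on n vertices has at most ⌊n^2/4⌋ edges, with equality for the complete bipartite graph K_{⌊n/2⌋, ⌈n/2⌉}. For n = 577: ⌊577^2/4⌋ = ⌊332929/4⌋ = 83232. The extremal graph is K_{288, 289}, which has 288·289 = 83232 edges.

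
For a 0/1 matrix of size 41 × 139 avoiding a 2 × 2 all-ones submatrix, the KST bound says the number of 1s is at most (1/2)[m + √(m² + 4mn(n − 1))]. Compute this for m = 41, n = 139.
z(41, 139; 2, 2) ≤ (1/2)[41 + √(41² + 4·41·139·138)] = (1/2)[41 + √3147529] = 907.5638

Kővári–Sós–Turán: let r_1, ..., r_41 be the row sums and z = Σ r_i the total number of 1s. Each pair of columns can share at most one row with both entries 1 (else a 2×2 all-ones block appears), so Σ_i C(r_i, 2) ≤ C(139, 2) = 9591. By convexity Σ_i C(r_i, 2) ≥ 41·C(z/41, 2) = z(z − 41)/(2·41), giving z² − 41z − 41·139·138 ≤ 0 and hence z ≤ (1/2)[41 + √(1681 + 4·786462)] = (1/2)[41 + √3147529] ≈ (1/2)(41 + 1774.1277) = 907.5638.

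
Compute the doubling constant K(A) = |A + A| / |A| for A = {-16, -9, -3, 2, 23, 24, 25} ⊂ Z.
K = |A + A| / |A| = 27/7

Enumerate A + A = {a + b : a, b ∈ A}. With |A| = 7, there are |A|^2 = 49 ordered sum pairs; collecting distinct values, A + A = {-32, -25, -19, -18, -14, -12, -7, -6, -1, 4, 7, 8, 9, 14, 15, 16, 20, 21, 22, 25, 26, 27, 46, 47, 48, 49, 50}, so |A + A| = 27. Thus K = 27/7. For comparison, the minimum possible |A + A| over all 7-element sets is 2·7 − 1 = 13 (so min K = 13/7), attained only by arithmetic progressions.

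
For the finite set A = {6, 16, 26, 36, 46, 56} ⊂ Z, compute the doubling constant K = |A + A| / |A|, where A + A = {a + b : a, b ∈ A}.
K = |A + A| / |A| = 11/6

Enumerate A + A = {a + b : a, b ∈ A}. With |A| = 6, there are |A|^2 = 36 ordered sum pairs; collecting distinct values, A + A = {12, 22, 32, 42, 52, 62, 72, 82, 92, 102, 112}, so |A + A| = 11. Thus K = 11/6. Here |A + A| = 2|A| − 1 = 11, the minimum possible — so K = 11/6 is minimal, which holds iff A is an arithmetic progression.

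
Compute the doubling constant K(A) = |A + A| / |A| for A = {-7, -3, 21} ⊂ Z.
K = |A + A| / |A| = 6/3 = 2

Enumerate A + A = {a + b : a, b ∈ A}. With |A| = 3, there are |A|^2 = 9 ordered sum pairs; collecting distinct values, A + A = {-14, -10, -6, 14, 18, 42}, so |A + A| = 6. Thus K = 6/3 = 2. For comparison, the minimum possible |A + A| over all 3-element sets is 2·3 − 1 = 5 (so min K = 5/3), attained only by arithmetic progressions.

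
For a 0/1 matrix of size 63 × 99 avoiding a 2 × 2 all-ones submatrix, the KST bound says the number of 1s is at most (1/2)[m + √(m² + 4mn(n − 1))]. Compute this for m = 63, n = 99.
z(63, 99; 2, 2) ≤ (1/2)[63 + √(63² + 4·63·99·98)] = (1/2)[63 + √2448873] = 813.9438

Kővári–Sós–Turán: let r_1, ..., r_63 be the row sums and z = Σ r_i the total number of 1s. Each pair of columns can share at most one row with both entries 1 (else a 2×2 all-ones block appears), so Σ_i C(r_i, 2) ≤ C(99, 2) = 4851. By convexity Σ_i C(r_i, 2) ≥ 63·C(z/63, 2) = z(z − 63)/(2·63), giving z² − 63z − 63·99·98 ≤ 0 and hence z ≤ (1/2)[63 + √(3969 + 4·611226)] = (1/2)[63 + √2448873] ≈ (1/2)(63 + 1564.8875) = 813.9438.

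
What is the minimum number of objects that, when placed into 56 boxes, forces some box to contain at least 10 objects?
n = (10 − 1)·56 + 1 = 505

By the generalised pigeonhole principle, to guarantee some box contains ≥ r objects we need more than (r − 1) · k objects total. Threshold: n = (r − 1) · k + 1. With r = 10 and k = 56: n = 9 · 56 + 1 = 504 + 1 = 505. For n = 504 = 9 · 56, we can put exactly 9 objects in every box, avoiding 10 in any single one — so 505 is tight.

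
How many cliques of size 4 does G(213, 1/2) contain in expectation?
E[# K_4] = C(213, 4) · (1/2)^C(4, 2) = 83369265 / 2^6 = 1302644.765625

For each 4-subset S of vertices (there are C(213, 4) = 83369265 such S), let X_S = 1 if S induces a K_4 (all C(4, 2) = 6 edges present). Then P(X_S = 1) = (1/2)^6 = 1/64. By linearity of expectation, E[# K_4] = C(213, 4) · (1/2)^6 = 83369265 / 64 = 1302644.765625.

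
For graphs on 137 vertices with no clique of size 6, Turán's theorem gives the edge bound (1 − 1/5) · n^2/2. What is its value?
Turán density bound = (4/5) · 137^2/2 = 37538/5 ≈ 7507.6

Turán's theorem: ex(n, K_{r+1}) is achieved by the complete r-partite Turán graph T(n, r) with parts as balanced as possible, and is at most (1 − 1/r) · n^2/2. For r = 5, n = 137: the density bound is (4/5) · 18769/2 = 37538/5 ≈ 7507.6. The integer-valued extremum is e(T(137, 5)) = 7507, which is strictly less than the density bound 37538/5 since 5 ∤ 137 (the parts of T(137, 5) cannot all be equal).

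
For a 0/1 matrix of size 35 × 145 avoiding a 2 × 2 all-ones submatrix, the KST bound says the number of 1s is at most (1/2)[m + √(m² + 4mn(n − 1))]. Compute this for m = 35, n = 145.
z(35, 145; 2, 2) ≤ (1/2)[35 + √(35² + 4·35·145·144)] = (1/2)[35 + √2924425] = 872.5475

Kővári–Sós–Turán: let r_1, ..., r_35 be the row sums and z = Σ r_i the total number of 1s. Each pair of columns can share at most one row with both entries 1 (else a 2×2 all-ones block appears), so Σ_i C(r_i, 2) ≤ C(145, 2) = 10440. By convexity Σ_i C(r_i, 2) ≥ 35·C(z/35, 2) = z(z − 35)/(2·35), giving z² − 35z − 35·145·144 ≤ 0 and hence z ≤ (1/2)[35 + √(1225 + 4·730800)] = (1/2)[35 + √2924425] ≈ (1/2)(35 + 1710.095) = 872.5475.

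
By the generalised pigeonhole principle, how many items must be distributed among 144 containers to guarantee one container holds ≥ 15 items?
n = (15 − 1)·144 + 1 = 2017

By the generalised pigeonhole principle, to guarantee some box contains ≥ r objects we need more than (r − 1) · k objects total. Threshold: n = (r − 1) · k + 1. With r = 15 and k = 144: n = 14 · 144 + 1 = 2016 + 1 = 2017. For n = 2016 = 14 · 144, we can put exactly 14 objects in every box, avoiding 15 in any single one — so 2017 is tight.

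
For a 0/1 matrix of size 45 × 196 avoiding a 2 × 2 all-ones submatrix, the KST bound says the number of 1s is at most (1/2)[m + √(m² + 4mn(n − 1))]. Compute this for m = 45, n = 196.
z(45, 196; 2, 2) ≤ (1/2)[45 + √(45² + 4·45·196·195)] = (1/2)[45 + √6881625] = 1334.1426

Kővári–Sós–Turán: let r_1, ..., r_45 be the row sums and z = Σ r_i the total number of 1s. Each pair of columns can share at most one row with both entries 1 (else a 2×2 all-ones block appears), so Σ_i C(r_i, 2) ≤ C(196, 2) = 19110. By convexity Σ_i C(r_i, 2) ≥ 45·C(z/45, 2) = z(z − 45)/(2·45), giving z² − 45z − 45·196·195 ≤ 0 and hence z ≤ (1/2)[45 + √(2025 + 4·1719900)] = (1/2)[45 + √6881625] ≈ (1/2)(45 + 2623.2852) = 1334.1426.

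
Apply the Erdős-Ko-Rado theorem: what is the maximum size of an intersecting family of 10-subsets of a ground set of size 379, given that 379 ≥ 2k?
max |F| = C(378, 9) = 394446618580764750

The Erdős-Ko-Rado theorem states: for n ≥ 2k, an intersecting family of k-subsets of an n-element set has size at most C(n − 1, k − 1), with equality for 'star' families {A ⊆ [n] : |A| = k, i ∈ A} (fix an element i). For n = 379, k = 10: C(378, 9) = 394446618580764750.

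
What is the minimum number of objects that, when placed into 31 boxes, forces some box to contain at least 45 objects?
n = (45 − 1)·31 + 1 = 1365

By the generalised pigeonhole principle, to guarantee some box contains ≥ r objects we need more than (r − 1) · k objects total. Threshold: n = (r − 1) · k + 1. With r = 45 and k = 31: n = 44 · 31 + 1 = 1364 + 1 = 1365. For n = 1364 = 44 · 31, we can put exactly 44 objects in every box, avoiding 45 in any single one — so 1365 is tight.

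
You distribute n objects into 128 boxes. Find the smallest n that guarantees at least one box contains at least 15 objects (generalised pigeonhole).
n = (15 − 1)·128 + 1 = 1793

By the generalised pigeonhole principle, to guarantee some box contains ≥ r objects we need more than (r − 1) · k objects total. Threshold: n = (r − 1) · k + 1. With r = 15 and k = 128: n = 14 · 128 + 1 = 1792 + 1 = 1793. For n = 1792 = 14 · 128, we can put exactly 14 objects in every box, avoiding 15 in any single one — so 1793 is tight.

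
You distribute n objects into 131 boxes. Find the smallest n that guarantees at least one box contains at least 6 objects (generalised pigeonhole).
n = (6 − 1)·131 + 1 = 656

By the generalised pigeonhole principle, to guarantee some box contains ≥ r objects we need more than (r − 1) · k objects total. Threshold: n = (r − 1) · k + 1. With r = 6 and k = 131: n = 5 · 131 + 1 = 655 + 1 = 656. For n = 655 = 5 · 131, we can put exactly 5 objects in every box, avoiding 6 in any single one — so 656 is tight.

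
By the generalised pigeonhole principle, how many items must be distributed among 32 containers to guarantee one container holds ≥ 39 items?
n = (39 − 1)·32 + 1 = 1217

By the generalised pigeonhole principle, to guarantee some box contains ≥ r objects we need more than (r − 1) · k objects total. Threshold: n = (r − 1) · k + 1. With r = 39 and k = 32: n = 38 · 32 + 1 = 1216 + 1 = 1217. For n = 1216 = 38 · 32, we can put exactly 38 objects in every box, avoiding 39 in any single one — so 1217 is tight.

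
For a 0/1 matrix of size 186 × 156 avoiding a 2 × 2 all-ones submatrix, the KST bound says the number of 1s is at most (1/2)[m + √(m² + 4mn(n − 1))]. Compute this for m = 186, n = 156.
z(186, 156; 2, 2) ≤ (1/2)[186 + √(186² + 4·186·156·155)] = (1/2)[186 + √18024516] = 2215.7645

Kővári–Sós–Turán: let r_1, ..., r_186 be the row sums and z = Σ r_i the total number of 1s. Each pair of columns can share at most one row with both entries 1 (else a 2×2 all-ones block appears), so Σ_i C(r_i, 2) ≤ C(156, 2) = 12090. By convexity Σ_i C(r_i, 2) ≥ 186·C(z/186, 2) = z(z − 186)/(2·186), giving z² − 186z − 186·156·155 ≤ 0 and hence z ≤ (1/2)[186 + √(34596 + 4·4497480)] = (1/2)[186 + √18024516] ≈ (1/2)(186 + 4245.5289) = 2215.7645.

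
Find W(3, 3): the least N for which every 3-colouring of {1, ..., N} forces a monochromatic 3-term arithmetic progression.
W(3, 3) = 27

This is a classical value, W(3, 3) = 27, established by combining an explicit 3-colouring of {1, ..., 26} with no monochromatic 3-AP (giving the lower bound W(3, 3) > 26) and a finite case analysis / exhaustive computer search showing every 3-colouring of {1, ..., 27} has such an AP.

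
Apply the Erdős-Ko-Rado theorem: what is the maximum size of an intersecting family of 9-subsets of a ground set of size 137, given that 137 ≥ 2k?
max |F| = C(136, 8) = 2353351951665

The Erdős-Ko-Rado theorem states: for n ≥ 2k, an intersecting family of k-subsets of an n-element set has size at most C(n − 1, k − 1), with equality for 'star' families {A ⊆ [n] : |A| = k, i ∈ A} (fix an element i). For n = 137, k = 9: C(136, 8) = 2353351951665.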